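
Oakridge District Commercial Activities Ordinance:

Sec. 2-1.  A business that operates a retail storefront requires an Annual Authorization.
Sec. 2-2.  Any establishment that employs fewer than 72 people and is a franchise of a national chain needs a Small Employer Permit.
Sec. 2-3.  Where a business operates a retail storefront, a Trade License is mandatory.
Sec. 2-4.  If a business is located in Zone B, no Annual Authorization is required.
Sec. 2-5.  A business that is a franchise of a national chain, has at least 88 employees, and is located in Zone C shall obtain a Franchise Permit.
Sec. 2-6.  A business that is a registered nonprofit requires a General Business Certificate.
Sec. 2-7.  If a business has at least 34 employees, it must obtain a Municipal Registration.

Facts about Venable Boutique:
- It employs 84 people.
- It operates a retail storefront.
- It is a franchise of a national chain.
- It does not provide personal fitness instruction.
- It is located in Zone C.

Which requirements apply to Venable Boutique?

Annual Authorization, Municipal Registration, Trade License

Sec. 2-1. operates a retail storefront → Annual Authorization required.
Sec. 2-2. employees 84 ≥ 72; is a franchise of a national chain → Small Employer Permit not required.
Sec. 2-3. operates a retail storefront → Trade License required.
Sec. 2-4. is located in Zone C (not: is located in Zone B) → Annual Authorization exemption does not apply.
Sec. 2-5. is a franchise of a national chain; employees 84 < 88; is located in Zone C → Franchise Permit not required.
Sec. 2-6. is a franchise of a national chain (not: is a registered nonprofit) → General Business Certificate not required.
Sec. 2-7. employees 84 ≥ 34 → Municipal Registration required.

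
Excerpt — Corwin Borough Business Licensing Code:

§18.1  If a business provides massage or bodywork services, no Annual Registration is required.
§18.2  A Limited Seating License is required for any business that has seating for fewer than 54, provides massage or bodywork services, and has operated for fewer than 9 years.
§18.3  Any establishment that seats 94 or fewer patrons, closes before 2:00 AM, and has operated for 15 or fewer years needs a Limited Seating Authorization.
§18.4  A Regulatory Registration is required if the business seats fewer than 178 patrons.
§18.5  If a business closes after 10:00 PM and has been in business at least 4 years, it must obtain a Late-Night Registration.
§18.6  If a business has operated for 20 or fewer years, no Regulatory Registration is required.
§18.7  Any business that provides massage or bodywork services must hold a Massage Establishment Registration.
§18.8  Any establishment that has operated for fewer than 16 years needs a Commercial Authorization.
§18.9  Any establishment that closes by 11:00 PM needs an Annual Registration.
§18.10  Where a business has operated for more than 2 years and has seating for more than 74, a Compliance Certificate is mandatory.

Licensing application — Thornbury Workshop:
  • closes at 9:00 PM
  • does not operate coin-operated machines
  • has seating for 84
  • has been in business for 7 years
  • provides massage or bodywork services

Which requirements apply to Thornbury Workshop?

§18.1 provides massage or bodywork services → exempt from Annual Registration.
§18.2 seating 84 ≥ 54; provides massage or bodywork services; years in business 7 < 9 → Limited Seating License not required.
§18.3 seating 84 ≤ 94; closes 9:00 PM, at/before 2:00 AM; years in business 7 ≤ 15 → Limited Seating Authorization required.
§18.4 seating 84 < 178 → Regulatory Registration required.
§18.5 closes 9:00 PM, at/before 10:00 PM; years in business 7 ≥ 4 → Late-Night Registration not required.
§18.6 years in business 7 ≤ 20 → exempt from Regulatory Registration.
§18.7 provides massage or bodywork services → Massage Establishment Registration required.
§18.8 years in business 7 < 16 → Commercial Authorization required.
§18.9 closes 9:00 PM, at/before 11:00 PM → Annual Registration required.
§18.10 years in business 7 > 2; seating 84 > 74 → Compliance Certificate required.

Commercial Authorization, Compliance Certificate, Limited Seating Authorization, Massage Establishment Registration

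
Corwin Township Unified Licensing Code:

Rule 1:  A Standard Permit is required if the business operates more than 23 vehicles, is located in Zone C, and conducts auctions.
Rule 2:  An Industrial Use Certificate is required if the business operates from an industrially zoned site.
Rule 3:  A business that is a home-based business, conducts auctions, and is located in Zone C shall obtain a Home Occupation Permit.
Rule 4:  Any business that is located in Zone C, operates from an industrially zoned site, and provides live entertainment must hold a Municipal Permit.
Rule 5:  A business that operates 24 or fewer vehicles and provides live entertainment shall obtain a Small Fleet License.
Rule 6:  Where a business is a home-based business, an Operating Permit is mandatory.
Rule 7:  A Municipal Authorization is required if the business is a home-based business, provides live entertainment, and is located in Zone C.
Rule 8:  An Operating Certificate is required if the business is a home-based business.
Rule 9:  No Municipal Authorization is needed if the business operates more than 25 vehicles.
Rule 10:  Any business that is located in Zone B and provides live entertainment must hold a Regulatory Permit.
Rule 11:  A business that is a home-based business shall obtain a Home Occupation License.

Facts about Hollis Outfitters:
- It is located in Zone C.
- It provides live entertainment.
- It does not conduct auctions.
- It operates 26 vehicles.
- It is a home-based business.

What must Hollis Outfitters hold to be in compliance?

Rule 1: vehicles 26 > 23; is located in Zone C; does not conduct auctions → Standard Permit not required.
Rule 2: is a home-based business (not: operates from an industrially zoned site) → Industrial Use Certificate not required.
Rule 3: is a home-based business; does not conduct auctions; is located in Zone C → Home Occupation Permit not required.
Rule 4: is located in Zone C; is a home-based business (not: operates from an industrially zoned site); provides live entertainment → Municipal Permit not required.
Rule 5: vehicles 26 > 24; provides live entertainment → Small Fleet License not required.
Rule 6: is a home-based business → Operating Permit required.
Rule 7: is a home-based business; provides live entertainment; is located in Zone C → Municipal Authorization required.
Rule 8: is a home-based business → Operating Certificate required.
Rule 9: vehicles 26 > 25 → exempt from Municipal Authorization.
Rule 10: is located in Zone C (not: is located in Zone B); provides live entertainment → Regulatory Permit not required.
Rule 11: is a home-based business → Home Occupation License required.

Home Occupation License, Operating Certificate, Operating Permit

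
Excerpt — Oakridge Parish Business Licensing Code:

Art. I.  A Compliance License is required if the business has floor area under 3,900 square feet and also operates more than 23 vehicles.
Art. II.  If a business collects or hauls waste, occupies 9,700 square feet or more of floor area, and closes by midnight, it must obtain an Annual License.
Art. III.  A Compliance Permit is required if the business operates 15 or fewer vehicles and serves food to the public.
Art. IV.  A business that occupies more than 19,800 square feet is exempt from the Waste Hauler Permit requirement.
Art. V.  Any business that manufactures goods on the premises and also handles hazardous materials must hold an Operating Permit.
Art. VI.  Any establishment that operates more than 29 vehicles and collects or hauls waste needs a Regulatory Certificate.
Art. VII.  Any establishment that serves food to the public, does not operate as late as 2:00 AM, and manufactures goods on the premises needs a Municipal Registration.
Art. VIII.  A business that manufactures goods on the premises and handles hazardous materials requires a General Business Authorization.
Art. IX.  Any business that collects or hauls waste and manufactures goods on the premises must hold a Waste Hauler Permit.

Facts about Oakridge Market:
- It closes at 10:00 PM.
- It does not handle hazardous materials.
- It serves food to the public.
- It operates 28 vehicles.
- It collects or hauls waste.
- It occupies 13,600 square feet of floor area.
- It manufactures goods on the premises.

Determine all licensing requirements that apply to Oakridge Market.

Annual License, Municipal Registration, Waste Hauler Permit

Art. I. floor area 13,600 square feet ≥ 3,900 square feet; vehicles 28 > 23 → Compliance License not required.
Art. II. collects or hauls waste; floor area 13,600 square feet ≥ 9,700 square feet; closes 10:00 PM, at/before midnight → Annual License required.
Art. III. vehicles 28 > 15; serves food to the public → Compliance Permit not required.
Art. IV. floor area 13,600 square feet ≤ 19,800 square feet → Waste Hauler Permit exemption does not apply.
Art. V. manufactures goods on the premises; does not handle hazardous materials → Operating Permit not required.
Art. VI. vehicles 28 ≤ 29; collects or hauls waste → Regulatory Certificate not required.
Art. VII. serves food to the public; closes 10:00 PM, at/before 2:00 AM; manufactures goods on the premises → Municipal Registration required.
Art. VIII. manufactures goods on the premises; does not handle hazardous materials → General Business Authorization not required.
Art. IX. collects or hauls waste; manufactures goods on the premises → Waste Hauler Permit required.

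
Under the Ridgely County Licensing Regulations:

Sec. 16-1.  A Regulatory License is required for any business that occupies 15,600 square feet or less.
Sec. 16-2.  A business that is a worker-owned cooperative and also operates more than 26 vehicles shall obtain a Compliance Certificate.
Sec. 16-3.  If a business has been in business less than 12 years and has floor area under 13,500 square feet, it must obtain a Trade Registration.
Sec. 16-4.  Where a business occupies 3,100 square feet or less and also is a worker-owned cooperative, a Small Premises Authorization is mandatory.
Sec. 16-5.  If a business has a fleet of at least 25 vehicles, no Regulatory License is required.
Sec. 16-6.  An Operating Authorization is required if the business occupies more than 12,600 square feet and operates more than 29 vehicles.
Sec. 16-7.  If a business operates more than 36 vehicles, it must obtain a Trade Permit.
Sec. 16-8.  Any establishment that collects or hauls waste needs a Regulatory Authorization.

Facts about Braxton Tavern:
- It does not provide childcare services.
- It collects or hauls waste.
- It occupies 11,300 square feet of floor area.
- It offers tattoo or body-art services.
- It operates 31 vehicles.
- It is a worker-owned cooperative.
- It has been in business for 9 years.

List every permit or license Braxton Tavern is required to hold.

Compliance Certificate, Regulatory Authorization, Trade Registration

Sec. 16-1. floor area 11,300 square feet ≤ 15,600 square feet → Regulatory License required.
Sec. 16-2. is a worker-owned cooperative; vehicles 31 > 26 → Compliance Certificate required.
Sec. 16-3. years in business 9 < 12; floor area 11,300 square feet < 13,500 square feet → Trade Registration required.
Sec. 16-4. floor area 11,300 square feet > 3,100 square feet; is a worker-owned cooperative → Small Premises Authorization not required.
Sec. 16-5. vehicles 31 ≥ 25 → exempt from Regulatory License.
Sec. 16-6. floor area 11,300 square feet ≤ 12,600 square feet; vehicles 31 > 29 → Operating Authorization not required.
Sec. 16-7. vehicles 31 ≤ 36 → Trade Permit not required.
Sec. 16-8. collects or hauls waste → Regulatory Authorization required.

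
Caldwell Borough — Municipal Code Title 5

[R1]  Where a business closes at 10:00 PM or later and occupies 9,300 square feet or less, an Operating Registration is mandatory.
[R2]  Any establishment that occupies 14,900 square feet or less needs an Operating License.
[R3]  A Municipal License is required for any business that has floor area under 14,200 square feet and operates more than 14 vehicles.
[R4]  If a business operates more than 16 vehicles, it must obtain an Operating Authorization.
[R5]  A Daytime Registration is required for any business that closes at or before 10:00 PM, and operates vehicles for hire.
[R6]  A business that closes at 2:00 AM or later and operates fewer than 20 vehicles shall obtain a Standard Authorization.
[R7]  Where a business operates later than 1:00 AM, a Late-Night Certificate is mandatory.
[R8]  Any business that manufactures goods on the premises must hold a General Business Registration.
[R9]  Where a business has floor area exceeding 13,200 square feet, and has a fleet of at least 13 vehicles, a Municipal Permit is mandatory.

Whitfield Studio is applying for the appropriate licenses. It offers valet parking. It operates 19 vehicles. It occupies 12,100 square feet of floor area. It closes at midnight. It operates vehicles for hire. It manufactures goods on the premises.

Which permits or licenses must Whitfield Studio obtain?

General Business Registration, Municipal License, Operating Authorization, Operating License

[R1] closes midnight, after 10:00 PM; floor area 12,100 square feet > 9,300 square feet → Operating Registration not required.
[R2] floor area 12,100 square feet ≤ 14,900 square feet → Operating License required.
[R3] floor area 12,100 square feet < 14,200 square feet; vehicles 19 > 14 → Municipal License required.
[R4] vehicles 19 > 16 → Operating Authorization required.
[R5] closes midnight, after 10:00 PM; operates vehicles for hire → Daytime Registration not required.
[R6] closes midnight, at/before 2:00 AM; vehicles 19 < 20 → Standard Authorization not required.
[R7] closes midnight, at/before 1:00 AM → Late-Night Certificate not required.
[R8] manufactures goods on the premises → General Business Registration required.
[R9] floor area 12,100 square feet ≤ 13,200 square feet; vehicles 19 ≥ 13 → Municipal Permit not required.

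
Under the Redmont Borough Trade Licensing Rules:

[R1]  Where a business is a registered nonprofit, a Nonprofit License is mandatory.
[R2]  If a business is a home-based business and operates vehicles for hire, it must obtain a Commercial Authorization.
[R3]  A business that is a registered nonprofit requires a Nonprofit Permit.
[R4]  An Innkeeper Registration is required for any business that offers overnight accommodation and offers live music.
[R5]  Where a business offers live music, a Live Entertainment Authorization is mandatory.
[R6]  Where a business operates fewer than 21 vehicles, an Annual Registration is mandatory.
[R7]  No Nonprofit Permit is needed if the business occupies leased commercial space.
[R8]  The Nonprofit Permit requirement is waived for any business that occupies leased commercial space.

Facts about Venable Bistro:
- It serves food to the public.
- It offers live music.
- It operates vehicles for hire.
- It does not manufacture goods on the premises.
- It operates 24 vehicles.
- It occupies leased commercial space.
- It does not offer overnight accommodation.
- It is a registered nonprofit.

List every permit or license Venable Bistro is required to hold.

[R1] is a registered nonprofit → Nonprofit License required.
[R2] occupies leased commercial space (not: is a home-based business); operates vehicles for hire → Commercial Authorization not required.
[R3] is a registered nonprofit → Nonprofit Permit required.
[R4] does not offer overnight accommodation; offers live music → Innkeeper Registration not required.
[R5] offers live music → Live Entertainment Authorization required.
[R6] vehicles 24 ≥ 21 → Annual Registration not required.
[R7] occupies leased commercial space → exempt from Nonprofit Permit.
[R8] occupies leased commercial space → exempt from Nonprofit Permit.

Live Entertainment Authorization, Nonprofit License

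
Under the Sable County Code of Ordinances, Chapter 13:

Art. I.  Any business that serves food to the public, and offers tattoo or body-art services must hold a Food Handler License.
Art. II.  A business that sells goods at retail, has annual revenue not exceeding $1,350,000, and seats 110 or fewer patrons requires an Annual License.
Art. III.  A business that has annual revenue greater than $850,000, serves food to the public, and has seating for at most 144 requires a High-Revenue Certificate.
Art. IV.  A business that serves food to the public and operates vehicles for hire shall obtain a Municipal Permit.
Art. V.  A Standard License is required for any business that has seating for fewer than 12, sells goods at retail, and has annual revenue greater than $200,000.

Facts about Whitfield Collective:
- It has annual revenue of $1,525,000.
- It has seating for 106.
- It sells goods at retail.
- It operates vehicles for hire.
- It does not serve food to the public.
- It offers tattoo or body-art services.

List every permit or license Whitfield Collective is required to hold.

Art. I. does not serve food to the public; offers tattoo or body-art services → Food Handler License not required.
Art. II. sells goods at retail; revenue $1,525,000 > $1,350,000; seating 106 ≤ 110 → Annual License not required.
Art. III. revenue $1,525,000 > $850,000; does not serve food to the public; seating 106 ≤ 144 → High-Revenue Certificate not required.
Art. IV. does not serve food to the public; operates vehicles for hire → Municipal Permit not required.
Art. V. seating 106 ≥ 12; sells goods at retail; revenue $1,525,000 > $200,000 → Standard License not required.

None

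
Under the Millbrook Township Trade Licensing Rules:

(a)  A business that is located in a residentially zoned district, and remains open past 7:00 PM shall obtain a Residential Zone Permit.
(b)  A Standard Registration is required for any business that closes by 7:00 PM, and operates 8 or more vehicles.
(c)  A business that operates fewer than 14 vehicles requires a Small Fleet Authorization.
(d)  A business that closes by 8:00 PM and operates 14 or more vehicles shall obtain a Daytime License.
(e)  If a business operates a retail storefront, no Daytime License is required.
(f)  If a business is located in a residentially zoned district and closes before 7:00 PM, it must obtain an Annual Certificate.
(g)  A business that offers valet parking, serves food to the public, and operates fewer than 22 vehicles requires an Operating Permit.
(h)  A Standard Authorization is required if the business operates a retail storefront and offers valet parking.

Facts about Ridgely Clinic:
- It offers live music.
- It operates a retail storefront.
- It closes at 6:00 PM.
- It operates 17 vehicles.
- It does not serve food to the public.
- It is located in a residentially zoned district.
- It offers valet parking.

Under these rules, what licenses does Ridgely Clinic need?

(a) is located in a residentially zoned district; closes 6:00 PM, at/before 7:00 PM → Residential Zone Permit not required.
(b) closes 6:00 PM, at/before 7:00 PM; vehicles 17 ≥ 8 → Standard Registration required.
(c) vehicles 17 ≥ 14 → Small Fleet Authorization not required.
(d) closes 6:00 PM, at/before 8:00 PM; vehicles 17 ≥ 14 → Daytime License required.
(e) operates a retail storefront → exempt from Daytime License.
(f) is located in a residentially zoned district; closes 6:00 PM, at/before 7:00 PM → Annual Certificate required.
(g) offers valet parking; does not serve food to the public; vehicles 17 < 22 → Operating Permit not required.
(h) operates a retail storefront; offers valet parking → Standard Authorization required.

Annual Certificate, Standard Authorization, Standard Registration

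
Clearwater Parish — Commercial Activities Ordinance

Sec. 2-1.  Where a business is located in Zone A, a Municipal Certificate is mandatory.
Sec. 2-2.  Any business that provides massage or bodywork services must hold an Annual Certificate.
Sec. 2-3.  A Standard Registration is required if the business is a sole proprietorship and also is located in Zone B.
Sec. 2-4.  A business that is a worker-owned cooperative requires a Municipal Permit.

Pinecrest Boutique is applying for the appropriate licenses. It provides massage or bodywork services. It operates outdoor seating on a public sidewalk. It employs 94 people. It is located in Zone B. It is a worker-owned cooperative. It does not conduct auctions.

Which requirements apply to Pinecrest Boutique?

Annual Certificate, Municipal Permit

Sec. 2-1. is located in Zone B (not: is located in Zone A) → Municipal Certificate not required.
Sec. 2-2. provides massage or bodywork services → Annual Certificate required.
Sec. 2-3. is a worker-owned cooperative (not: is a sole proprietorship); is located in Zone B → Standard Registration not required.
Sec. 2-4. is a worker-owned cooperative → Municipal Permit required.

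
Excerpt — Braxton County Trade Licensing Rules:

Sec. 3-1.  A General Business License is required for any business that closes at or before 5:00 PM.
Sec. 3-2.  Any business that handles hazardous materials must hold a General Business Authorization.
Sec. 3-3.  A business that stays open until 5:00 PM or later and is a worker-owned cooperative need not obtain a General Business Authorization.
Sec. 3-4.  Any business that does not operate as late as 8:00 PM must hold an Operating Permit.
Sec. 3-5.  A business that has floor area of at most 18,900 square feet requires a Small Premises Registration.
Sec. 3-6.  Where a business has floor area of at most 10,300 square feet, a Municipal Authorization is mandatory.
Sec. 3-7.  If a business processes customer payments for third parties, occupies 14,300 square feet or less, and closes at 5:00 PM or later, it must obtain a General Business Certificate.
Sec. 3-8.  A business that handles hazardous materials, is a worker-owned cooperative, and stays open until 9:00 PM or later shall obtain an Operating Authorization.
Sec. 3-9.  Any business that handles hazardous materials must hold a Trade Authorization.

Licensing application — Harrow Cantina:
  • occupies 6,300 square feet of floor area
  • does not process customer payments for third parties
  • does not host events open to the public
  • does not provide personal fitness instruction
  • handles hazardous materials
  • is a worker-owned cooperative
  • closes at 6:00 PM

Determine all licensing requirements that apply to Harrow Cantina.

Sec. 3-1. closes 6:00 PM, after 5:00 PM → General Business License not required.
Sec. 3-2. handles hazardous materials → General Business Authorization required.
Sec. 3-3. closes 6:00 PM, after 5:00 PM; is a worker-owned cooperative → exempt from General Business Authorization.
Sec. 3-4. closes 6:00 PM, at/before 8:00 PM → Operating Permit required.
Sec. 3-5. floor area 6,300 square feet ≤ 18,900 square feet → Small Premises Registration required.
Sec. 3-6. floor area 6,300 square feet ≤ 10,300 square feet → Municipal Authorization required.
Sec. 3-7. does not process customer payments for third parties; floor area 6,300 square feet ≤ 14,300 square feet; closes 6:00 PM, after 5:00 PM → General Business Certificate not required.
Sec. 3-8. handles hazardous materials; is a worker-owned cooperative; closes 6:00 PM, at/before 9:00 PM → Operating Authorization not required.
Sec. 3-9. handles hazardous materials → Trade Authorization required.

Municipal Authorization, Operating Permit, Small Premises Registration, Trade Authorization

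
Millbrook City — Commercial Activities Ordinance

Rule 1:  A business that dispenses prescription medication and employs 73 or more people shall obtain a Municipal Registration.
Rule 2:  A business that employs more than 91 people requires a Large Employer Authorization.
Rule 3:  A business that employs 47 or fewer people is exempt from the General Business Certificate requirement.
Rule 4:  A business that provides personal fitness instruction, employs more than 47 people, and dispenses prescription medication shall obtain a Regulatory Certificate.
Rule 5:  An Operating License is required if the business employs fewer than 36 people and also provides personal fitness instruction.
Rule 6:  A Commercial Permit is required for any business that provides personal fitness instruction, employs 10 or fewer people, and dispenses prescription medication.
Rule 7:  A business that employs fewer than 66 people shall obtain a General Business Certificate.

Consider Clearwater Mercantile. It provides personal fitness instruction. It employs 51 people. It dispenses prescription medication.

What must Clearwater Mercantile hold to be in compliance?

Rule 1: dispenses prescription medication; employees 51 < 73 → Municipal Registration not required.
Rule 2: employees 51 ≤ 91 → Large Employer Authorization not required.
Rule 3: employees 51 > 47 → General Business Certificate exemption does not apply.
Rule 4: provides personal fitness instruction; employees 51 > 47; dispenses prescription medication → Regulatory Certificate required.
Rule 5: employees 51 ≥ 36; provides personal fitness instruction → Operating License not required.
Rule 6: provides personal fitness instruction; employees 51 > 10; dispenses prescription medication → Commercial Permit not required.
Rule 7: employees 51 < 66 → General Business Certificate required.

General Business Certificate, Regulatory Certificate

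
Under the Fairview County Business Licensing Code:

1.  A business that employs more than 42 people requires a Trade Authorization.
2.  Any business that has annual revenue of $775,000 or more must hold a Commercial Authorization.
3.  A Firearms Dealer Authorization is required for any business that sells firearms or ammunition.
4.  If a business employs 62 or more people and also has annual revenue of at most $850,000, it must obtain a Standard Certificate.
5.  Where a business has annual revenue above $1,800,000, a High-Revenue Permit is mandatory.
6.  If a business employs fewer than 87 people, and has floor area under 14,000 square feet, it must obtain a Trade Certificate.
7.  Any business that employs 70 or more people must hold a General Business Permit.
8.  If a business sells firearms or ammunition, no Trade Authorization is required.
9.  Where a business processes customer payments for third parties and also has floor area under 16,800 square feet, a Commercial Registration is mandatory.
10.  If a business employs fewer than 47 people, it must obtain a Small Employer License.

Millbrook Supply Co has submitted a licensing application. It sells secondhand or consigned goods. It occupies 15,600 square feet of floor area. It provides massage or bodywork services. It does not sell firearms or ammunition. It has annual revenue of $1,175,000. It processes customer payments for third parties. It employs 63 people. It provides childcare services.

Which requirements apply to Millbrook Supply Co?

1. employees 63 > 42 → Trade Authorization required.
2. revenue $1,175,000 ≥ $775,000 → Commercial Authorization required.
3. does not sell firearms or ammunition → Firearms Dealer Authorization not required.
4. employees 63 ≥ 62; revenue $1,175,000 > $850,000 → Standard Certificate not required.
5. revenue $1,175,000 ≤ $1,800,000 → High-Revenue Permit not required.
6. employees 63 < 87; floor area 15,600 square feet ≥ 14,000 square feet → Trade Certificate not required.
7. employees 63 < 70 → General Business Permit not required.
8. does not sell firearms or ammunition → Trade Authorization exemption does not apply.
9. processes customer payments for third parties; floor area 15,600 square feet < 16,800 square feet → Commercial Registration required.
10. employees 63 ≥ 47 → Small Employer License not required.

Commercial Authorization, Commercial Registration, Trade Authorization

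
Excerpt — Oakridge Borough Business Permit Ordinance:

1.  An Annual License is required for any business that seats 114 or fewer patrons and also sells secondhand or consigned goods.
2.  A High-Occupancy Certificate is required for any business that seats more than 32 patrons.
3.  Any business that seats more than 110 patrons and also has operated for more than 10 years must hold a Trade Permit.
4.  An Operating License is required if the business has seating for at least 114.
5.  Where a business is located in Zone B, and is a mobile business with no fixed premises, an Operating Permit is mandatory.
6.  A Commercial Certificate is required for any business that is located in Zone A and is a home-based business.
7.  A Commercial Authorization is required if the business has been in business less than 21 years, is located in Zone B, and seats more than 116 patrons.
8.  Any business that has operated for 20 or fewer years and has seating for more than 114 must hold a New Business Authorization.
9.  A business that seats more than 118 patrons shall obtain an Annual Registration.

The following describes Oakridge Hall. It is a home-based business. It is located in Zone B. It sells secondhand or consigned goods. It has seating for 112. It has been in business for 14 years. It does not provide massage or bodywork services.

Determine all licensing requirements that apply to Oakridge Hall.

1. seating 112 ≤ 114; sells secondhand or consigned goods → Annual License required.
2. seating 112 > 32 → High-Occupancy Certificate required.
3. seating 112 > 110; years in business 14 > 10 → Trade Permit required.
4. seating 112 < 114 → Operating License not required.
5. is located in Zone B; is a home-based business (not: is a mobile business with no fixed premises) → Operating Permit not required.
6. is located in Zone B (not: is located in Zone A); is a home-based business → Commercial Certificate not required.
7. years in business 14 < 21; is located in Zone B; seating 112 ≤ 116 → Commercial Authorization not required.
8. years in business 14 ≤ 20; seating 112 ≤ 114 → New Business Authorization not required.
9. seating 112 ≤ 118 → Annual Registration not required.

Annual License, High-Occupancy Certificate, Trade Permit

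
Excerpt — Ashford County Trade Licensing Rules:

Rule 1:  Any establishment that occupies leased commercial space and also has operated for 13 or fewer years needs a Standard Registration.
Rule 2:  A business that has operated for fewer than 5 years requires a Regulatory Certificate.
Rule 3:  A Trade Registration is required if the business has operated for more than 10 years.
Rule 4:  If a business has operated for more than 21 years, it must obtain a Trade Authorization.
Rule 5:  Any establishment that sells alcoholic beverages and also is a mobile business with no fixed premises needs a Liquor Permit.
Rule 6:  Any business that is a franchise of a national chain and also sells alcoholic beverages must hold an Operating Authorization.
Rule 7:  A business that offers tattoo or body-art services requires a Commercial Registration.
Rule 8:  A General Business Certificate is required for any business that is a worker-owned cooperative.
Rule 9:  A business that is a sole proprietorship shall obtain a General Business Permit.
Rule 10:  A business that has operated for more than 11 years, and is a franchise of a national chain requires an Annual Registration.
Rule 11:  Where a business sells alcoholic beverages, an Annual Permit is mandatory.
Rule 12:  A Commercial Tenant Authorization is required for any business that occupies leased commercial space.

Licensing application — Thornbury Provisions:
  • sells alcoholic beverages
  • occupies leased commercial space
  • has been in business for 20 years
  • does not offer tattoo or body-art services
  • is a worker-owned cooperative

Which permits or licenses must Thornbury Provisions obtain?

Rule 1: occupies leased commercial space; years in business 20 > 13 → Standard Registration not required.
Rule 2: years in business 20 ≥ 5 → Regulatory Certificate not required.
Rule 3: years in business 20 > 10 → Trade Registration required.
Rule 4: years in business 20 ≤ 21 → Trade Authorization not required.
Rule 5: sells alcoholic beverages; occupies leased commercial space (not: is a mobile business with no fixed premises) → Liquor Permit not required.
Rule 6: is a worker-owned cooperative (not: is a franchise of a national chain); sells alcoholic beverages → Operating Authorization not required.
Rule 7: does not offer tattoo or body-art services → Commercial Registration not required.
Rule 8: is a worker-owned cooperative → General Business Certificate required.
Rule 9: is a worker-owned cooperative (not: is a sole proprietorship) → General Business Permit not required.
Rule 10: years in business 20 > 11; is a worker-owned cooperative (not: is a franchise of a national chain) → Annual Registration not required.
Rule 11: sells alcoholic beverages → Annual Permit required.
Rule 12: occupies leased commercial space → Commercial Tenant Authorization required.

Annual Permit, Commercial Tenant Authorization, General Business Certificate, Trade Registration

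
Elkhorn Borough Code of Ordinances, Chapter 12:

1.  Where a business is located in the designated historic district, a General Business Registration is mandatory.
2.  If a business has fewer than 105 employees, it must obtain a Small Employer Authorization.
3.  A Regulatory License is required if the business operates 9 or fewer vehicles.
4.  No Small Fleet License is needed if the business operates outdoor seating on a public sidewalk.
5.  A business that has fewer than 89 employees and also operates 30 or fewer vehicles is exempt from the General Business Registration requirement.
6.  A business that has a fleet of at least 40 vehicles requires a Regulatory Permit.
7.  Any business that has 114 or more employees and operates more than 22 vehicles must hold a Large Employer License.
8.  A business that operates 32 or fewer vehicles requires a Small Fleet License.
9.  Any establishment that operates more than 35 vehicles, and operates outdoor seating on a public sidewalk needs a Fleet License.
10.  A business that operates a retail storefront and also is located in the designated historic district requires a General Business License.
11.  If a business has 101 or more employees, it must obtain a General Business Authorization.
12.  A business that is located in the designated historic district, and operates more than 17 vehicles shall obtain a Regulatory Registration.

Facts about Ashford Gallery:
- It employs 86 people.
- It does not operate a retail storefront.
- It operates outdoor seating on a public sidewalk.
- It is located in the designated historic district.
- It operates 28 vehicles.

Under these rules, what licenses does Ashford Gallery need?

1. is located in the designated historic district → General Business Registration required.
2. employees 86 < 105 → Small Employer Authorization required.
3. vehicles 28 > 9 → Regulatory License not required.
4. operates outdoor seating on a public sidewalk → exempt from Small Fleet License.
5. employees 86 < 89; vehicles 28 ≤ 30 → exempt from General Business Registration.
6. vehicles 28 < 40 → Regulatory Permit not required.
7. employees 86 < 114; vehicles 28 > 22 → Large Employer License not required.
8. vehicles 28 ≤ 32 → Small Fleet License required.
9. vehicles 28 ≤ 35; operates outdoor seating on a public sidewalk → Fleet License not required.
10. does not operate a retail storefront; is located in the designated historic district → General Business License not required.
11. employees 86 < 101 → General Business Authorization not required.
12. is located in the designated historic district; vehicles 28 > 17 → Regulatory Registration required.

Regulatory Registration, Small Employer Authorization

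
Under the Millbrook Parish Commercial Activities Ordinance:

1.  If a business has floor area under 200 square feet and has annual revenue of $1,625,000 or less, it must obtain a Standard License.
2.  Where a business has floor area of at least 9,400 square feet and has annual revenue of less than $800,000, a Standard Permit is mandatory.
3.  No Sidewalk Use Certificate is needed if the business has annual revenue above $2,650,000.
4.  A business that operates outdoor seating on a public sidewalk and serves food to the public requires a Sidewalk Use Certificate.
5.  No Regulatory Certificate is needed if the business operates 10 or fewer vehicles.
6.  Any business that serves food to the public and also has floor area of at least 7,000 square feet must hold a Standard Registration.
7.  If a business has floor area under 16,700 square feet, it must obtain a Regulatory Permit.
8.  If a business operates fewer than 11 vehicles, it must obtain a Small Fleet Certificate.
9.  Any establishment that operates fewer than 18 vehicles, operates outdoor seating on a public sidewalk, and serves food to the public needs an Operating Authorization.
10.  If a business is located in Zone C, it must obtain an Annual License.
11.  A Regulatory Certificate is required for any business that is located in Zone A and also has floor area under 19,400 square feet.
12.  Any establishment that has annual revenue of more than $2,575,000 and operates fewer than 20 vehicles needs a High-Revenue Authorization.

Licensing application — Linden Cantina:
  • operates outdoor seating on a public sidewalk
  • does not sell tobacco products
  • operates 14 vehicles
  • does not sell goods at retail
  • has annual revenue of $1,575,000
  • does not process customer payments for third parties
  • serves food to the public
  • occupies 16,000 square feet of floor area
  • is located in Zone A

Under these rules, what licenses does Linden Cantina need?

1. floor area 16,000 square feet ≥ 200 square feet; revenue $1,575,000 ≤ $1,625,000 → Standard License not required.
2. floor area 16,000 square feet ≥ 9,400 square feet; revenue $1,575,000 ≥ $800,000 → Standard Permit not required.
3. revenue $1,575,000 ≤ $2,650,000 → Sidewalk Use Certificate exemption does not apply.
4. operates outdoor seating on a public sidewalk; serves food to the public → Sidewalk Use Certificate required.
5. vehicles 14 > 10 → Regulatory Certificate exemption does not apply.
6. serves food to the public; floor area 16,000 square feet ≥ 7,000 square feet → Standard Registration required.
7. floor area 16,000 square feet < 16,700 square feet → Regulatory Permit required.
8. vehicles 14 ≥ 11 → Small Fleet Certificate not required.
9. vehicles 14 < 18; operates outdoor seating on a public sidewalk; serves food to the public → Operating Authorization required.
10. is located in Zone A (not: is located in Zone C) → Annual License not required.
11. is located in Zone A; floor area 16,000 square feet < 19,400 square feet → Regulatory Certificate required.
12. revenue $1,575,000 ≤ $2,575,000; vehicles 14 < 20 → High-Revenue Authorization not required.

Operating Authorization, Regulatory Certificate, Regulatory Permit, Sidewalk Use Certificate, Standard Registration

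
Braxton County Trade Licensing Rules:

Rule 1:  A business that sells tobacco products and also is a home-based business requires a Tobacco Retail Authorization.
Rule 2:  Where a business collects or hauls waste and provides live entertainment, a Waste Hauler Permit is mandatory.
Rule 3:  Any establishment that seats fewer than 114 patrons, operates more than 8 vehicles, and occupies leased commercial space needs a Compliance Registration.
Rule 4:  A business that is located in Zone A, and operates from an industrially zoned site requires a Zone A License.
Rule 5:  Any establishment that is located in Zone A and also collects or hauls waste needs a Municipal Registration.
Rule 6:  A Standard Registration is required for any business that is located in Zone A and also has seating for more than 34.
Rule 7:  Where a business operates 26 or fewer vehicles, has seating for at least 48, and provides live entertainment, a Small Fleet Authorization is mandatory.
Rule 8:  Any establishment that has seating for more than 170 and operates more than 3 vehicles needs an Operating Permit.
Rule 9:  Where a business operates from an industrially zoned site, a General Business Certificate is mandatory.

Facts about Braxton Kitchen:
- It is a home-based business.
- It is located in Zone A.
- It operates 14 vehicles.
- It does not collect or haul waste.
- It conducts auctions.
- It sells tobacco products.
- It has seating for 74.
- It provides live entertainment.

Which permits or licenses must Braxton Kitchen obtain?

Small Fleet Authorization, Standard Registration, Tobacco Retail Authorization

Rule 1: sells tobacco products; is a home-based business → Tobacco Retail Authorization required.
Rule 2: does not collect or haul waste; provides live entertainment → Waste Hauler Permit not required.
Rule 3: seating 74 < 114; vehicles 14 > 8; is a home-based business (not: occupies leased commercial space) → Compliance Registration not required.
Rule 4: is located in Zone A; is a home-based business (not: operates from an industrially zoned site) → Zone A License not required.
Rule 5: is located in Zone A; does not collect or haul waste → Municipal Registration not required.
Rule 6: is located in Zone A; seating 74 > 34 → Standard Registration required.
Rule 7: vehicles 14 ≤ 26; seating 74 ≥ 48; provides live entertainment → Small Fleet Authorization required.
Rule 8: seating 74 ≤ 170; vehicles 14 > 3 → Operating Permit not required.
Rule 9: is a home-based business (not: operates from an industrially zoned site) → General Business Certificate not required.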